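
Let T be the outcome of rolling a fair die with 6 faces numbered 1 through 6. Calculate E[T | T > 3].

Given T > 3, T is equally likely to be any of {4, 5, 6}.
E[T | T > 3] = (4 + 5 + 6) / 3 = 5.

5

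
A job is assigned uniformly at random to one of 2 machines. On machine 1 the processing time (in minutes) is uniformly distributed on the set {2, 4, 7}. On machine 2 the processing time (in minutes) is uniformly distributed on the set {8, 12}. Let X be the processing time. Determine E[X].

E[X | machine 1] = (2+4+7)/3 = 13/3.
E[X | machine 2] = (8+12)/2 = 10.
E[X] = (1/2)·(13/3) + (1/2)·(10) = 43/6.

43/6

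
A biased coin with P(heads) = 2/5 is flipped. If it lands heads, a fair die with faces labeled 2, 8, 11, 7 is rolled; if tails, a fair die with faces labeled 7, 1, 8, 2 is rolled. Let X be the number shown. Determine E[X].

11/2

E[X | heads] = (2+8+11+7)/4 = 7.
E[X | tails] = (7+1+8+2)/4 = 9/2.
E[X] = (2/5)·(7) + (3/5)·(9/2) = 11/2.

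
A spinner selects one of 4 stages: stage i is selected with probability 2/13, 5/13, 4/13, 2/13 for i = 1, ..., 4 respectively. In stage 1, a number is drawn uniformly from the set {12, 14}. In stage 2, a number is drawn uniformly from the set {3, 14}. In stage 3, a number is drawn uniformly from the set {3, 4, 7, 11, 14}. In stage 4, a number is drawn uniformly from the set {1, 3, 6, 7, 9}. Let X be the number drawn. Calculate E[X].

E[X | stage 1] = (12+14)/2 = 13.
E[X | stage 2] = (3+14)/2 = 17/2.
E[X | stage 3] = (3+4+7+11+14)/5 = 39/5.
E[X | stage 4] = (1+3+6+7+9)/5 = 26/5.
By the law of total expectation,
E[X] = (2/13)·(13) + (5/13)·(17/2) + (4/13)·(39/5) + (2/13)·(26/5) = 1101/130.

1101/130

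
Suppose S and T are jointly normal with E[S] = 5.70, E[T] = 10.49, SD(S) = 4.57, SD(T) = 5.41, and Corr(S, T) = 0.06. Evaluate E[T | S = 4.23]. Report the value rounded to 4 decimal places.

10.3856

For a bivariate normal, E[T | S=x] = μ_T + ρ·(σ_T/σ_S)·(x − μ_S).
E[T | S=4.23] = 10.49 + (0.06)·(5.41/4.57)·(4.23 − (5.70)) = 10.49 + (0.071028)·(-1.47) = 10.3856.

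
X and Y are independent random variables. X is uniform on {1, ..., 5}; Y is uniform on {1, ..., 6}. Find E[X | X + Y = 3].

3/2

Outcomes with X + Y = 3: (1,2), (2,1), each with probability 1/30.
E[X | X + Y = 3] = (1 + 2) / 2 = 3/2.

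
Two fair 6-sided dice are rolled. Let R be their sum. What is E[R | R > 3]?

P(R > 3) = 11/12.
E[R | R > 3] = (61/9) / (11/12) = 244/33.

244/33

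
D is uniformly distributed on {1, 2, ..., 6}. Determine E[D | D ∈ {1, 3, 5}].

3

P(D ∈ {1, 3, 5}) = 1/2.
Σ over the event: 1·1/6 + 3·1/6 + 5·1/6 = 3/2.
E[D | D ∈ {1, 3, 5}] = (3/2) / (1/2) = 3.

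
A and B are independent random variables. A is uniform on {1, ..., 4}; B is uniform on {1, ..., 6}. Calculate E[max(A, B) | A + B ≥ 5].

P(A + B ≥ 5) = 3/4.
Summing max(A,B)·P(x,y) over outcomes with A + B ≥ 5 gives 27/8.
E[max(A, B) | A + B ≥ 5] = (27/8) / (3/4) = 9/2.

9/2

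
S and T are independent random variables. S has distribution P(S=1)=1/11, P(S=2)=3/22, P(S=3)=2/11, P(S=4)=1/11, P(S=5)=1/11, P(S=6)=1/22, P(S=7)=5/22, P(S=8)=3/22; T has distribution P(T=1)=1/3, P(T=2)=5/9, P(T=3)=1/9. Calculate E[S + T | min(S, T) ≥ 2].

433/60

P(min(S, T) ≥ 2) = 20/33.
Summing (S+T)·P(x,y) over outcomes with min(S, T) ≥ 2 gives 433/99.
E[S + T | min(S, T) ≥ 2] = (433/99) / (20/33) = 433/60.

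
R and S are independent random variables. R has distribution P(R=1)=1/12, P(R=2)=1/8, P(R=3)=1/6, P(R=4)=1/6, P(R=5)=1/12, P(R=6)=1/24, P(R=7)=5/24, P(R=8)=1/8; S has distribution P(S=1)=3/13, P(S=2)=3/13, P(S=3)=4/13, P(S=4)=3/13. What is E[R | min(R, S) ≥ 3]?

103/19

P(min(R, S) ≥ 3) = 133/312.
Summing R·P(x,y) over outcomes with min(R, S) ≥ 3 gives 721/312.
E[R | min(R, S) ≥ 3] = (721/312) / (133/312) = 103/19.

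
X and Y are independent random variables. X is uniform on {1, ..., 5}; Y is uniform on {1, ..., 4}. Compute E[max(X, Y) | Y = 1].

3

P(Y = 1) = 1/4.
Summing max(X,Y)·P(x,y) over outcomes with Y = 1 gives 3/4.
E[max(X, Y) | Y = 1] = (3/4) / (1/4) = 3.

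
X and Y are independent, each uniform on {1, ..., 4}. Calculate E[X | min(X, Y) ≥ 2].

Outcomes with min(X, Y) ≥ 2: (2,2), (2,3), (2,4), (3,2), (3,3), (3,4), (4,2), (4,3), (4,4), each with probability 1/16.
E[X | min(X, Y) ≥ 2] = (2 + 2 + 2 + 3 + 3 + 3 + 4 + 4 + 4) / 9 = 3.

3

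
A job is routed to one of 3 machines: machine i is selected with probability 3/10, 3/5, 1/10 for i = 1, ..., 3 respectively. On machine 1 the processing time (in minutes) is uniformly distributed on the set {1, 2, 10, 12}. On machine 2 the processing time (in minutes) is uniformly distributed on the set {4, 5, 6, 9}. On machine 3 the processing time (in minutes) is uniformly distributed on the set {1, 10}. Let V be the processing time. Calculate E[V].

241/40

E[V | machine 1] = (1+2+10+12)/4 = 25/4.
E[V | machine 2] = (4+5+6+9)/4 = 6.
E[V | machine 3] = (1+10)/2 = 11/2.
E[V] = (3/10)·(25/4) + (3/5)·(6) + (1/10)·(11/2) = 241/40.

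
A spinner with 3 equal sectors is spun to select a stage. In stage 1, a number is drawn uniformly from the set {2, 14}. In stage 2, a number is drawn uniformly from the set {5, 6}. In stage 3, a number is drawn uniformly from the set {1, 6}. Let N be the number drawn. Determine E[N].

17/3

E[N | stage 1] = (2+14)/2 = 8.
E[N | stage 2] = (5+6)/2 = 11/2.
E[N | stage 3] = (1+6)/2 = 7/2.
By the law of total expectation,
E[N] = (1/3)·(8) + (1/3)·(11/2) + (1/3)·(7/2) = 17/3.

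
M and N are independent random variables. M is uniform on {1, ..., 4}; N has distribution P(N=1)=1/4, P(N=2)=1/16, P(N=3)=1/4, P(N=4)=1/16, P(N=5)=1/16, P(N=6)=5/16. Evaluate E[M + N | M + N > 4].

329/46

P(M + N > 4) = 23/32.
Summing (M+N)·P(x,y) over outcomes with M + N > 4 gives 329/64.
E[M + N | M + N > 4] = (329/64) / (23/32) = 329/46.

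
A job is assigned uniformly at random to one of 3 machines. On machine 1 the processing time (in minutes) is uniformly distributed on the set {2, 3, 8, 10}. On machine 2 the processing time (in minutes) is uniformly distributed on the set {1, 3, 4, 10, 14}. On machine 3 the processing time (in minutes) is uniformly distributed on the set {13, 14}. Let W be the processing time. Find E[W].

E[W | machine 1] = (2+3+8+10)/4 = 23/4.
E[W | machine 2] = (1+3+4+10+14)/5 = 32/5.
E[W | machine 3] = (13+14)/2 = 27/2.
By the law of total expectation,
E[W] = (1/3)·(23/4) + (1/3)·(32/5) + (1/3)·(27/2) = 171/20.

171/20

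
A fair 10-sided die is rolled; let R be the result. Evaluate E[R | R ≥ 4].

7

Given R ≥ 4, R is equally likely to be any of {4, 5, 6, 7, 8, 9, 10}.
E[R | R ≥ 4] = (4 + 5 + 6 + 7 + 8 + 9 + 10) / 7 = 7.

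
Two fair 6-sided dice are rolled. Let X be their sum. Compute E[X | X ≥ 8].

P(X ≥ 8) = 5/12.
Σ over the event: 8·5/36 + 9·1/9 + 10·1/12 + 11·1/18 + 12·1/36 = 35/9.
E[X | X ≥ 8] = (35/9) / (5/12) = 28/3.

28/3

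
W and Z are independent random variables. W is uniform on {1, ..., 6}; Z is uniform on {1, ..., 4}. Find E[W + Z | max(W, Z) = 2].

Outcomes with max(W, Z) = 2: (1,2), (2,1), (2,2), each with probability 1/24.
E[W + Z | max(W, Z) = 2] = (3 + 3 + 4) / 3 = 10/3.

10/3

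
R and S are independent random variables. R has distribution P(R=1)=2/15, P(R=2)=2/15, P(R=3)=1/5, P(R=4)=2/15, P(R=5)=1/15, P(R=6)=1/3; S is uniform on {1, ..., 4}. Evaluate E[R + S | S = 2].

P(S = 2) = 1/4.
Summing (R+S)·P(x,y) over outcomes with S = 2 gives 22/15.
E[R + S | S = 2] = (22/15) / (1/4) = 88/15.

88/15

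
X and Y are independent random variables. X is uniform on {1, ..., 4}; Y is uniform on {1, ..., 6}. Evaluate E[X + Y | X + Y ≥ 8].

Outcomes with X + Y ≥ 8: (2,6), (3,5), (3,6), (4,4), (4,5), (4,6), each with probability 1/24.
E[X + Y | X + Y ≥ 8] = (8 + 8 + 9 + 8 + 9 + 10) / 6 = 26/3.

26/3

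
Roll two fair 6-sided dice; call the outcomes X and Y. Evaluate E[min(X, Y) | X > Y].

P(X > Y) = 5/12.
Summing min(X,Y)·P(x,y) over outcomes with X > Y gives 35/36.
E[min(X, Y) | X > Y] = (35/36) / (5/12) = 7/3.

7/3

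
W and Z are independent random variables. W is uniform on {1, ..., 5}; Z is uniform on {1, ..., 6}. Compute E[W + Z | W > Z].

6

Outcomes with W > Z: (2,1), (3,1), (3,2), (4,1), (4,2), (4,3), (5,1), (5,2), (5,3), (5,4), each with probability 1/30.
E[W + Z | W > Z] = (3 + 4 + 5 + 5 + 6 + 7 + 6 + 7 + 8 + 9) / 10 = 6.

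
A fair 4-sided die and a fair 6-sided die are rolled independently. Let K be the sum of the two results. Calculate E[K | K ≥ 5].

62/9

P(K ≥ 5) = 3/4.
Σ over the event: 5·1/6 + 6·1/6 + 7·1/6 + 8·1/8 + 9·1/12 + 10·1/24 = 31/6.
E[K | K ≥ 5] = (31/6) / (3/4) = 62/9.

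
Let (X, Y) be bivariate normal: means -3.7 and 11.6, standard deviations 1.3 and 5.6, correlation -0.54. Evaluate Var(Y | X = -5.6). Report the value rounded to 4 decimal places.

22.2154

The conditional variance in a bivariate normal is σ_Y²(1 − ρ²), independent of x.
Var(Y | X=-5.6) = (5.6)²·(1 − (-0.54)²) = 31.36·0.7084 = 22.2154.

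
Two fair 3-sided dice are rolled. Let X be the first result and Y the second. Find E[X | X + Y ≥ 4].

7/3

Outcomes with X + Y ≥ 4: (1,3), (2,2), (2,3), (3,1), (3,2), (3,3), each with probability 1/9.
E[X | X + Y ≥ 4] = (1 + 2 + 2 + 3 + 3 + 3) / 6 = 7/3.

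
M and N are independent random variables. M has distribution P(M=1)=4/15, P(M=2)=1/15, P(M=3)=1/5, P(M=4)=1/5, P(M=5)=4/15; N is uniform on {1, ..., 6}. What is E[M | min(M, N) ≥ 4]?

P(min(M, N) ≥ 4) = 7/30.
Summing M·P(x,y) over outcomes with min(M, N) ≥ 4 gives 16/15.
E[M | min(M, N) ≥ 4] = (16/15) / (7/30) = 32/7.

32/7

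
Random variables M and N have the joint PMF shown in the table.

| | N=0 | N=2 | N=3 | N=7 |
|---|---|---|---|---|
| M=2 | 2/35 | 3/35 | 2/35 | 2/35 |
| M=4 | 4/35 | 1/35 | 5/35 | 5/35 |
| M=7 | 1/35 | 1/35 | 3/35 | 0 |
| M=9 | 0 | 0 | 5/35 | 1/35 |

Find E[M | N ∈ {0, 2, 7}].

77/20

P(N ∈ {0, 2, 7}) = 4/7.
Summing M·P(M=x,N=y) over the conditioning event gives 11/5.
E[M | N ∈ {0, 2, 7}] = (11/5) / (4/7) = 77/20.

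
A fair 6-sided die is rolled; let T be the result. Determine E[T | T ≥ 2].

4

Given T ≥ 2, T is equally likely to be any of {2, 3, 4, 5, 6}.
E[T | T ≥ 2] = (2 + 3 + 4 + 5 + 6) / 5 = 4.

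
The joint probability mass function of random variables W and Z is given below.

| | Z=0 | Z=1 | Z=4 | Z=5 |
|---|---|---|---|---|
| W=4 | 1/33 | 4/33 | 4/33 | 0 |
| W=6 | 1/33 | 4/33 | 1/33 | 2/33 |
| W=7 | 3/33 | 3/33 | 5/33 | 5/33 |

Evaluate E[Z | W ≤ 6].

P(W ≤ 6) = 17/33.
Σ Z·P over the event = 0·(1/33) + 1·(4/33) + 4·(4/33) + 0·(1/33) + 1·(4/33) + 4·(1/33) + 5·(2/33) = 38/33.
E[Z | W ≤ 6] = (38/33) / (17/33) = 38/17.

38/17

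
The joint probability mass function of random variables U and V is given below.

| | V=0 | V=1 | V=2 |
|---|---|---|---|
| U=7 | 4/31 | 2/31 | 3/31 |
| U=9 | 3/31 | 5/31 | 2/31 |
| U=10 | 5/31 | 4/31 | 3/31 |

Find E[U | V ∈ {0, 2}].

87/10

P(V ∈ {0, 2}) = 20/31.
Σ U·P over the event = 7·(4/31) + 7·(3/31) + 9·(3/31) + 9·(2/31) + 10·(5/31) + 10·(3/31) = 174/31.
E[U | V ∈ {0, 2}] = (174/31) / (20/31) = 87/10.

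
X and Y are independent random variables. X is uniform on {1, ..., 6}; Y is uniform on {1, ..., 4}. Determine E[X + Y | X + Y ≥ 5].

62/9

P(X + Y ≥ 5) = 3/4.
Summing (X+Y)·P(x,y) over outcomes with X + Y ≥ 5 gives 31/6.
E[X + Y | X + Y ≥ 5] = (31/6) / (3/4) = 62/9.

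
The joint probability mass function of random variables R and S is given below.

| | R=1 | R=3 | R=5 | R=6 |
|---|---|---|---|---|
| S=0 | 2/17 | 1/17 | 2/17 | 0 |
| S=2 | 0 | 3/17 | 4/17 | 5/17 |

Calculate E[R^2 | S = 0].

P(S = 0) = 5/17.
Σ R^2·P over the event = 1·(2/17) + 9·(1/17) + 25·(2/17) = 61/17.
E[R^2 | S = 0] = (61/17) / (5/17) = 61/5.

61/5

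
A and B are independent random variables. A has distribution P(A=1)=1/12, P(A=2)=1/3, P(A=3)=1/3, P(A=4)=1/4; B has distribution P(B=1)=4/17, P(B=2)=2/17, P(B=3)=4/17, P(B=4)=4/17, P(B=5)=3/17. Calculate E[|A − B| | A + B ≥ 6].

P(A + B ≥ 6) = 19/34.
Summing |A−B|·P(x,y) over outcomes with A + B ≥ 6 gives 3/4.
E[|A − B| | A + B ≥ 6] = (3/4) / (19/34) = 51/38.

51/38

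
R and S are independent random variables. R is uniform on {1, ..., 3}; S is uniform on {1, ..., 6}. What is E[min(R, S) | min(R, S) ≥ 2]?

12/5

Outcomes with min(R, S) ≥ 2: (2,2), (2,3), (2,4), (2,5), (2,6), (3,2), (3,3), (3,4), (3,5), (3,6), each with probability 1/18.
E[min(R, S) | min(R, S) ≥ 2] = (2 + 2 + 2 + 2 + 2 + 2 + 3 + 3 + 3 + 3) / 10 = 12/5.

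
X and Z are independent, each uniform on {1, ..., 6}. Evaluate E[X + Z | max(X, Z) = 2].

10/3

Outcomes with max(X, Z) = 2: (1,2), (2,1), (2,2), each with probability 1/36.
E[X + Z | max(X, Z) = 2] = (3 + 3 + 4) / 3 = 10/3.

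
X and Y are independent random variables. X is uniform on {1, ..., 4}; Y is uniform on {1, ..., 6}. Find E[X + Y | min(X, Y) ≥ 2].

P(min(X, Y) ≥ 2) = 5/8.
Summing (X+Y)·P(x,y) over outcomes with min(X, Y) ≥ 2 gives 35/8.
E[X + Y | min(X, Y) ≥ 2] = (35/8) / (5/8) = 7.

7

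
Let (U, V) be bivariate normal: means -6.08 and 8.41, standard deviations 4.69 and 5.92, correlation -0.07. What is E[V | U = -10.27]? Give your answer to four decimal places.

8.7802

For a bivariate normal, E[V | U=x] = μ_V + ρ·(σ_V/σ_U)·(x − μ_U).
E[V | U=-10.27] = 8.41 + (-0.07)·(5.92/4.69)·(-10.27 − (-6.08)) = 8.41 + (-0.088358)·(-4.19) = 8.7802.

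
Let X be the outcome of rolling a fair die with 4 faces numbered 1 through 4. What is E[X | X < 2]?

1

Given X < 2, X is equally likely to be any of {1}.
E[X | X < 2] = (1) / 1 = 1.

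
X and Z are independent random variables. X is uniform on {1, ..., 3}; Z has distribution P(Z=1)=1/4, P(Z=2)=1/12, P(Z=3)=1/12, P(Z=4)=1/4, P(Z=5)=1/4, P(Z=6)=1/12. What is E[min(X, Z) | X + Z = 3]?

1

P(X + Z = 3) = 1/9.
Summing min(X,Z)·P(x,y) over outcomes with X + Z = 3 gives 1/9.
E[min(X, Z) | X + Z = 3] = (1/9) / (1/9) = 1.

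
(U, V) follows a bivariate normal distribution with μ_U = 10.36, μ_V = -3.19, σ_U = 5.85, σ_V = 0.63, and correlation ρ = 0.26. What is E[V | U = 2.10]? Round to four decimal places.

E[V | U=x] = μ_V + ρ(σ_V/σ_U)(x − μ_U) for jointly normal variables.
E[V | U=2.10] = -3.19 + (0.26)·(0.63/5.85)·(2.10 − (10.36)) = -3.19 + (0.028)·(-8.26) = -3.4213.

-3.4213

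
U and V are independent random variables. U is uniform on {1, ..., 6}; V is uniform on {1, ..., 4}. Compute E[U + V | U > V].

47/7

P(U > V) = 7/12.
Summing (U+V)·P(x,y) over outcomes with U > V gives 47/12.
E[U + V | U > V] = (47/12) / (7/12) = 47/7.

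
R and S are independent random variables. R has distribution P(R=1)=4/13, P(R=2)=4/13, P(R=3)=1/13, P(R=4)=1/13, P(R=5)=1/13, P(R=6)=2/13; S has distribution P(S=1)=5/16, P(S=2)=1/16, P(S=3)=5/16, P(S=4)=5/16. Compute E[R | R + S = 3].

11/6

P(R + S = 3) = 3/26.
Summing R·P(x,y) over outcomes with R + S = 3 gives 11/52.
E[R | R + S = 3] = (11/52) / (3/26) = 11/6.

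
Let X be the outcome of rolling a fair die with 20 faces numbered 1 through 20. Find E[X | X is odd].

Given X is odd, X is equally likely to be any of {1, 3, 5, 7, 9, 11, 13, 15, 17, 19}.
E[X | X is odd] = (1 + 3 + 5 + 7 + 9 + 11 + 13 + 15 + 17 + 19) / 10 = 10.

10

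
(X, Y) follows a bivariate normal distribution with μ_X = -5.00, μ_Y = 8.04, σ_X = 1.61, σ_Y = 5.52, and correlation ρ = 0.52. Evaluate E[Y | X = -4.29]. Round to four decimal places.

9.3058

For a bivariate normal, E[Y | X=x] = μ_Y + ρ·(σ_Y/σ_X)·(x − μ_X).
E[Y | X=-4.29] = 8.04 + (0.52)·(5.52/1.61)·(-4.29 − (-5.00)) = 8.04 + (1.78286)·(0.71) = 9.3058.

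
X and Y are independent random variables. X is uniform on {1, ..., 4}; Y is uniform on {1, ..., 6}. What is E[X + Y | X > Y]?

5

Outcomes with X > Y: (2,1), (3,1), (3,2), (4,1), (4,2), (4,3), each with probability 1/24.
E[X + Y | X > Y] = (3 + 4 + 5 + 5 + 6 + 7) / 6 = 5.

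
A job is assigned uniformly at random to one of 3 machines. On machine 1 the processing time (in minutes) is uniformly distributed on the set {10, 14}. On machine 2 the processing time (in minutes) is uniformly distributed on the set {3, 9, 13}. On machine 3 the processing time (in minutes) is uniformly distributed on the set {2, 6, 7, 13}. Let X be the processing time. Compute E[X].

E[X | machine 1] = (10+14)/2 = 12.
E[X | machine 2] = (3+9+13)/3 = 25/3.
E[X | machine 3] = (2+6+7+13)/4 = 7.
E[X] = (1/3)·(12) + (1/3)·(25/3) + (1/3)·(7) = 82/9.

82/9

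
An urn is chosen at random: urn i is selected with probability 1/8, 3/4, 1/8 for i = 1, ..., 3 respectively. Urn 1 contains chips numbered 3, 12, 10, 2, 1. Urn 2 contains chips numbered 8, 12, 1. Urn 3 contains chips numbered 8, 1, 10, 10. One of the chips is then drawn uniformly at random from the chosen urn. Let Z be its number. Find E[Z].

1097/160

E[Z | urn 1] = (3+12+10+2+1)/5 = 28/5.
E[Z | urn 2] = (8+12+1)/3 = 7.
E[Z | urn 3] = (8+1+10+10)/4 = 29/4.
E[Z] = (1/8)·(28/5) + (3/4)·(7) + (1/8)·(29/4) = 1097/160.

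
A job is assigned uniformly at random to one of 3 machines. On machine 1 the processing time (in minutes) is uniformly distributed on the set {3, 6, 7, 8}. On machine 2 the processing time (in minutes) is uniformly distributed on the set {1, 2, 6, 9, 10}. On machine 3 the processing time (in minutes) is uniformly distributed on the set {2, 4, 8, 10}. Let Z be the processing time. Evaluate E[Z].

E[Z | machine 1] = (3+6+7+8)/4 = 6.
E[Z | machine 2] = (1+2+6+9+10)/5 = 28/5.
E[Z | machine 3] = (2+4+8+10)/4 = 6.
E[Z] = (1/3)·(6) + (1/3)·(28/5) + (1/3)·(6) = 88/15.

88/15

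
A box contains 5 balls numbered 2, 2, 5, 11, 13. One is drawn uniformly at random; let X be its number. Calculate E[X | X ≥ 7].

P(X ≥ 7) = 2/5.
Σ over the event: 11·1/5 + 13·1/5 = 24/5.
E[X | X ≥ 7] = (24/5) / (2/5) = 12.

12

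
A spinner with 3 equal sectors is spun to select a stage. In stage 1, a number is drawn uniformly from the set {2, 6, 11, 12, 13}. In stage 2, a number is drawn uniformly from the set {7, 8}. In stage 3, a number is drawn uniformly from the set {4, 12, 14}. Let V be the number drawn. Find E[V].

263/30

E[V | stage 1] = (2+6+11+12+13)/5 = 44/5.
E[V | stage 2] = (7+8)/2 = 15/2.
E[V | stage 3] = (4+12+14)/3 = 10.
E[V] = (1/3)·(44/5) + (1/3)·(15/2) + (1/3)·(10) = 263/30.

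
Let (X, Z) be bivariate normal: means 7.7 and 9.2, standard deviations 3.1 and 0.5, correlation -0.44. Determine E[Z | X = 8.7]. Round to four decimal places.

E[Z | X=x] = μ_Z + ρ(σ_Z/σ_X)(x − μ_X) for jointly normal variables.
E[Z | X=8.7] = 9.2 + (-0.44)·(0.5/3.1)·(8.7 − (7.7)) = 9.2 + (-0.070968)·(1) = 9.1290.

9.1290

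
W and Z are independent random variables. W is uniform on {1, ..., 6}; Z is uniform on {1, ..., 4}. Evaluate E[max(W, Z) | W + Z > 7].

Outcomes with W + Z > 7: (4,4), (5,3), (5,4), (6,2), (6,3), (6,4), each with probability 1/24.
E[max(W, Z) | W + Z > 7] = (4 + 5 + 5 + 6 + 6 + 6) / 6 = 16/3.

16/3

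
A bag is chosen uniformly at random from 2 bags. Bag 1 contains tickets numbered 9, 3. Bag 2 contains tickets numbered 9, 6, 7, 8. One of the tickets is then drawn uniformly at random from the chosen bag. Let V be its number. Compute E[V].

E[V | bag 1] = (9+3)/2 = 6.
E[V | bag 2] = (9+6+7+8)/4 = 15/2.
By the law of total expectation,
E[V] = (1/2)·(6) + (1/2)·(15/2) = 27/4.

27/4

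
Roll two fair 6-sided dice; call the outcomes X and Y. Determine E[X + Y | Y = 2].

P(Y = 2) = 1/6.
Summing (X+Y)·P(x,y) over outcomes with Y = 2 gives 11/12.
E[X + Y | Y = 2] = (11/12) / (1/6) = 11/2.

11/2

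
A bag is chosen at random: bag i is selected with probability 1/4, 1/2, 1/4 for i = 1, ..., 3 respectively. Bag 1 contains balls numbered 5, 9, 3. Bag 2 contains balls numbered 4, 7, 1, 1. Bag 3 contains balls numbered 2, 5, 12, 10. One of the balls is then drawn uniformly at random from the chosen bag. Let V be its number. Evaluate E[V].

233/48

E[V | bag 1] = (5+9+3)/3 = 17/3.
E[V | bag 2] = (4+7+1+1)/4 = 13/4.
E[V | bag 3] = (2+5+12+10)/4 = 29/4.
By the law of total expectation,
E[V] = (1/4)·(17/3) + (1/2)·(13/4) + (1/4)·(29/4) = 233/48.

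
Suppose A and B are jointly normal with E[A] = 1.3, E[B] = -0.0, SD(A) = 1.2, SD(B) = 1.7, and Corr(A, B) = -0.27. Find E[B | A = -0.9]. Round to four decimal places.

0.8415

For a bivariate normal, E[B | A=x] = μ_B + ρ·(σ_B/σ_A)·(x − μ_A).
E[B | A=-0.9] = -0.0 + (-0.27)·(1.7/1.2)·(-0.9 − (1.3)) = -0.0 + (-0.3825)·(-2.2) = 0.8415.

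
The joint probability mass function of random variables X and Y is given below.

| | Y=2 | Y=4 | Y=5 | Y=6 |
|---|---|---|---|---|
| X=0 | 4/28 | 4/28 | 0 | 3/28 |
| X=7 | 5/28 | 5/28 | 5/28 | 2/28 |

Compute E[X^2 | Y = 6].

98/5

P(Y = 6) = 5/28.
Σ X^2·P over the event = 0·(3/28) + 49·(2/28) = 7/2.
E[X^2 | Y = 6] = (7/2) / (5/28) = 98/5.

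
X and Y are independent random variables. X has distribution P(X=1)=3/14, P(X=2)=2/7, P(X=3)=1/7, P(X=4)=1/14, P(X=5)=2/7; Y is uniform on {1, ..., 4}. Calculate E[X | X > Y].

P(X > Y) = 27/56.
Summing X·P(x,y) over outcomes with X > Y gives 2.
E[X | X > Y] = (2) / (27/56) = 112/27.

112/27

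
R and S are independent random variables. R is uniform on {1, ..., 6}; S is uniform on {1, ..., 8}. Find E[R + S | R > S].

P(R > S) = 5/16.
Summing (R+S)·P(x,y) over outcomes with R > S gives 35/16.
E[R + S | R > S] = (35/16) / (5/16) = 7.

7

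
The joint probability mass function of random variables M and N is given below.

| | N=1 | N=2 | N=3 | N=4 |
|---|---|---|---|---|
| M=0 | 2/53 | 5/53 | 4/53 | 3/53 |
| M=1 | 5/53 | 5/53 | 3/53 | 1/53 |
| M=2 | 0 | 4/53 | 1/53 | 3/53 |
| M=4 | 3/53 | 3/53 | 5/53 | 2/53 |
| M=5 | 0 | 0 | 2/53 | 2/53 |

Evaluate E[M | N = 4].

25/11

P(N = 4) = 11/53.
Σ M·P over the event = 0·(3/53) + 1·(1/53) + 2·(3/53) + 4·(2/53) + 5·(2/53) = 25/53.
E[M | N = 4] = (25/53) / (11/53) = 25/11.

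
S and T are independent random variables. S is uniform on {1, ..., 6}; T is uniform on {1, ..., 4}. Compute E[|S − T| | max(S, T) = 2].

2/3

Outcomes with max(S, T) = 2: (1,2), (2,1), (2,2), each with probability 1/24.
E[|S − T| | max(S, T) = 2] = (1 + 1 + 0) / 3 = 2/3.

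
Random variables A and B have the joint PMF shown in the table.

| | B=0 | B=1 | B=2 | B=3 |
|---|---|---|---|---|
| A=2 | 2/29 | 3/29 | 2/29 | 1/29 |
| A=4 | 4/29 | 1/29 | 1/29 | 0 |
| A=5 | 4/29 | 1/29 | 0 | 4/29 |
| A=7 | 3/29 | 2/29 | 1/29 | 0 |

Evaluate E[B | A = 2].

P(A = 2) = 8/29.
Σ B·P over the event = 0·(2/29) + 1·(3/29) + 2·(2/29) + 3·(1/29) = 10/29.
E[B | A = 2] = (10/29) / (8/29) = 5/4.

5/4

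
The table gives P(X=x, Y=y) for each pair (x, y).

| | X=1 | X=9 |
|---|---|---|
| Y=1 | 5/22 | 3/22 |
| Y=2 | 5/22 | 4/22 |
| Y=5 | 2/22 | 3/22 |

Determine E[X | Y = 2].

P(Y = 2) = 9/22.
Σ X·P over the event = 1·(5/22) + 9·(4/22) = 41/22.
E[X | Y = 2] = (41/22) / (9/22) = 41/9.

41/9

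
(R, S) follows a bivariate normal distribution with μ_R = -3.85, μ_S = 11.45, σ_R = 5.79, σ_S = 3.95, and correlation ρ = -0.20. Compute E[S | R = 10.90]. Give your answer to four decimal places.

For a bivariate normal, E[S | R=x] = μ_S + ρ·(σ_S/σ_R)·(x − μ_R).
E[S | R=10.90] = 11.45 + (-0.20)·(3.95/5.79)·(10.90 − (-3.85)) = 11.45 + (-0.13644)·(14.75) = 9.4375.

9.4375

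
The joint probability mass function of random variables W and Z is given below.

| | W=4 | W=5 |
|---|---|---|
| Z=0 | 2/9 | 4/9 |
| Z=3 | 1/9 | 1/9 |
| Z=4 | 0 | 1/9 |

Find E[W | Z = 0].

P(Z = 0) = 2/3.
Σ W·P over the event = 4·(2/9) + 5·(4/9) = 28/9.
E[W | Z = 0] = (28/9) / (2/3) = 14/3.

14/3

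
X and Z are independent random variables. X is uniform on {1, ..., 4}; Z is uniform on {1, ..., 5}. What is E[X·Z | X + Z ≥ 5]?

135/14

P(X + Z ≥ 5) = 7/10.
Summing XZ·P(x,y) over outcomes with X + Z ≥ 5 gives 27/4.
E[X·Z | X + Z ≥ 5] = (27/4) / (7/10) = 135/14.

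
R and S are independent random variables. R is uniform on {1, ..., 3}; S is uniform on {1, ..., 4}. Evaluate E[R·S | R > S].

P(R > S) = 1/4.
Summing RS·P(x,y) over outcomes with R > S gives 11/12.
E[R·S | R > S] = (11/12) / (1/4) = 11/3.

11/3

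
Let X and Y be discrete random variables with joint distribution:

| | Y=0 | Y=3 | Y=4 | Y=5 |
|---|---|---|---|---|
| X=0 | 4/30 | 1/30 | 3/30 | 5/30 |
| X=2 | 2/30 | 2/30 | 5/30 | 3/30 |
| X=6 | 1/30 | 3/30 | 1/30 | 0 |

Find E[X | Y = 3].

P(Y = 3) = 1/5.
Σ X·P over the event = 0·(1/30) + 2·(2/30) + 6·(3/30) = 11/15.
E[X | Y = 3] = (11/15) / (1/5) = 11/3.

11/3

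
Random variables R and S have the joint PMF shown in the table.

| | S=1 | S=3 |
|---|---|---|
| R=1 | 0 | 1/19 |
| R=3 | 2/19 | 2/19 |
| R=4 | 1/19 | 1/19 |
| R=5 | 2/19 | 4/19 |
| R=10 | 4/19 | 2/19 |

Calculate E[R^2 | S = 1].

484/9

P(S = 1) = 9/19.
Summing R^2·P(R=x,S=y) over the conditioning event gives 484/19.
E[R^2 | S = 1] = (484/19) / (9/19) = 484/9.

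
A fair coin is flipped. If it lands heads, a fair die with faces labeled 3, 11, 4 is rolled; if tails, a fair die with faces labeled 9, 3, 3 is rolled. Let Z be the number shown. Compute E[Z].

11/2

E[Z | heads] = (3+11+4)/3 = 6.
E[Z | tails] = (9+3+3)/3 = 5.
E[Z] = (1/2)·(6) + (1/2)·(5) = 11/2.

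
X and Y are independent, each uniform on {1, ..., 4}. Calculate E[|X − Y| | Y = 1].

Outcomes with Y = 1: (1,1), (2,1), (3,1), (4,1), each with probability 1/16.
E[|X − Y| | Y = 1] = (0 + 1 + 2 + 3) / 4 = 3/2.

3/2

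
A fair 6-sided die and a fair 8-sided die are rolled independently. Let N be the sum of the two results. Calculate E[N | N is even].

P(N is even) = 1/2.
Σ over the event: 2·1/48 + 4·1/16 + 6·5/48 + 8·1/8 + 10·5/48 + 12·1/16 + 14·1/48 = 4.
E[N | N is even] = (4) / (1/2) = 8.

8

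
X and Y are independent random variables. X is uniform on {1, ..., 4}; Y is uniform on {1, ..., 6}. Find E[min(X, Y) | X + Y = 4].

P(X + Y = 4) = 1/8.
Summing min(X,Y)·P(x,y) over outcomes with X + Y = 4 gives 1/6.
E[min(X, Y) | X + Y = 4] = (1/6) / (1/8) = 4/3.

4/3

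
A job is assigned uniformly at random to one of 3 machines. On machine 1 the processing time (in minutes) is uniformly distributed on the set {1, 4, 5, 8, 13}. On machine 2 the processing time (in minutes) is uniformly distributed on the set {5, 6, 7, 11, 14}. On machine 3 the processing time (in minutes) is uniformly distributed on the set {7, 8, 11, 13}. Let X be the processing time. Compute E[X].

E[X | machine 1] = (1+4+5+8+13)/5 = 31/5.
E[X | machine 2] = (5+6+7+11+14)/5 = 43/5.
E[X | machine 3] = (7+8+11+13)/4 = 39/4.
By the law of total expectation,
E[X] = (1/3)·(31/5) + (1/3)·(43/5) + (1/3)·(39/4) = 491/60.

491/60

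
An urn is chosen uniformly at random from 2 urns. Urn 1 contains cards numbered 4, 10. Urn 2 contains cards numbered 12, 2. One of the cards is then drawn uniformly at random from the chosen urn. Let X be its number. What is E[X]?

E[X | urn 1] = (4+10)/2 = 7.
E[X | urn 2] = (12+2)/2 = 7.
By the law of total expectation,
E[X] = (1/2)·(7) + (1/2)·(7) = 7.

7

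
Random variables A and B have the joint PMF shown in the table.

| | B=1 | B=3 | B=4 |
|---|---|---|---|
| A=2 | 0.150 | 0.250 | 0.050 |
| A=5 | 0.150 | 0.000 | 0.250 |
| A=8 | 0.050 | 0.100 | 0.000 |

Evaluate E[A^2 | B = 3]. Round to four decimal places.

P(B = 3) = 0.350.
Summing A^2·P(A=x,B=y) over the conditioning event gives 7.400.
E[A^2 | B = 3] = (7.400) / (0.350) = 21.1429.

21.1429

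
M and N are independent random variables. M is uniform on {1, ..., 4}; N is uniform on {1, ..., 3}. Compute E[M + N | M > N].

Outcomes with M > N: (2,1), (3,1), (3,2), (4,1), (4,2), (4,3), each with probability 1/12.
E[M + N | M > N] = (3 + 4 + 5 + 5 + 6 + 7) / 6 = 5.

5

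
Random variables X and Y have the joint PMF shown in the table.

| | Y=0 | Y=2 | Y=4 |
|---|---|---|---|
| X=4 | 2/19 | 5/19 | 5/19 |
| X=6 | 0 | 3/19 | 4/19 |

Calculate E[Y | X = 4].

5/2

P(X = 4) = 12/19.
Σ Y·P over the event = 0·(2/19) + 2·(5/19) + 4·(5/19) = 30/19.
E[Y | X = 4] = (30/19) / (12/19) = 5/2.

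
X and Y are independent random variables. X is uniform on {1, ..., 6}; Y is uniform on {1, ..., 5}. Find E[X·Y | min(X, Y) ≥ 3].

18

P(min(X, Y) ≥ 3) = 2/5.
Summing XY·P(x,y) over outcomes with min(X, Y) ≥ 3 gives 36/5.
E[X·Y | min(X, Y) ≥ 3] = (36/5) / (2/5) = 18.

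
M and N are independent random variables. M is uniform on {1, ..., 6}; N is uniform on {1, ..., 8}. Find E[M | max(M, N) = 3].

Outcomes with max(M, N) = 3: (1,3), (2,3), (3,1), (3,2), (3,3), each with probability 1/48.
E[M | max(M, N) = 3] = (1 + 2 + 3 + 3 + 3) / 5 = 12/5.

12/5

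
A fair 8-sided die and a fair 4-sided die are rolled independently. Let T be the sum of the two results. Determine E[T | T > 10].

34/3

P(T > 10) = 3/32.
Σ over the event: 11·1/16 + 12·1/32 = 17/16.
E[T | T > 10] = (17/16) / (3/32) = 34/3.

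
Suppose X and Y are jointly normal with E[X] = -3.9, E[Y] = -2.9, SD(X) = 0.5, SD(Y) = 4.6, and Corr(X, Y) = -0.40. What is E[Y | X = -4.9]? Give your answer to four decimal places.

E[Y | X=x] = μ_Y + ρ(σ_Y/σ_X)(x − μ_X) for jointly normal variables.
E[Y | X=-4.9] = -2.9 + (-0.40)·(4.6/0.5)·(-4.9 − (-3.9)) = -2.9 + (-3.68)·(-1) = 0.7800.

0.7800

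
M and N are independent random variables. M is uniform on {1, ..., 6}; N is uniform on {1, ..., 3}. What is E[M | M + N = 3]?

Outcomes with M + N = 3: (1,2), (2,1), each with probability 1/18.
E[M | M + N = 3] = (1 + 2) / 2 = 3/2.

3/2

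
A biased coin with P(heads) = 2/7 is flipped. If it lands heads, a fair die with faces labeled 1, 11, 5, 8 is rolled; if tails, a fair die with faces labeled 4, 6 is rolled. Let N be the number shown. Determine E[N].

75/14

E[N | heads] = (1+11+5+8)/4 = 25/4.
E[N | tails] = (4+6)/2 = 5.
E[N] = (2/7)·(25/4) + (5/7)·(5) = 75/14.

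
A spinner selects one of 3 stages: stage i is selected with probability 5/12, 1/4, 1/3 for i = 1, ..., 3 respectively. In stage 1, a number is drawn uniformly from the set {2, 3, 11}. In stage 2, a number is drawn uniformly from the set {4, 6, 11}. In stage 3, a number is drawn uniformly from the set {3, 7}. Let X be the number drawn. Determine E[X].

203/36

E[X | stage 1] = (2+3+11)/3 = 16/3.
E[X | stage 2] = (4+6+11)/3 = 7.
E[X | stage 3] = (3+7)/2 = 5.
By the law of total expectation,
E[X] = (5/12)·(16/3) + (1/4)·(7) + (1/3)·(5) = 203/36.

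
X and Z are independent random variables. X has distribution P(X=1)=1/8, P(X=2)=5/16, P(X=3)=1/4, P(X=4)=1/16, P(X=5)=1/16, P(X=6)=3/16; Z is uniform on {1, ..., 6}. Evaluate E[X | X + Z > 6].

P(X + Z > 6) = 17/32.
Summing X·P(x,y) over outcomes with X + Z > 6 gives 69/32.
E[X | X + Z > 6] = (69/32) / (17/32) = 69/17.

69/17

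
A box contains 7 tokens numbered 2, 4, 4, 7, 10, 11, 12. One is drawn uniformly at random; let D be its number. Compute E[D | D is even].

P(D is even) = 5/7.
Σ over the event: 2·1/7 + 4·2/7 + 10·1/7 + 12·1/7 = 32/7.
E[D | D is even] = (32/7) / (5/7) = 32/5.

32/5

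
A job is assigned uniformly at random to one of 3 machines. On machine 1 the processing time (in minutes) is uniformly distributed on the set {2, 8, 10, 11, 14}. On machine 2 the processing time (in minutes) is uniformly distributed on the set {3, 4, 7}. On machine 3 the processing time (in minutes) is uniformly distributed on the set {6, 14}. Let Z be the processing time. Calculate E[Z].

71/9

E[Z | machine 1] = (2+8+10+11+14)/5 = 9.
E[Z | machine 2] = (3+4+7)/3 = 14/3.
E[Z | machine 3] = (6+14)/2 = 10.
E[Z] = (1/3)·(9) + (1/3)·(14/3) + (1/3)·(10) = 71/9.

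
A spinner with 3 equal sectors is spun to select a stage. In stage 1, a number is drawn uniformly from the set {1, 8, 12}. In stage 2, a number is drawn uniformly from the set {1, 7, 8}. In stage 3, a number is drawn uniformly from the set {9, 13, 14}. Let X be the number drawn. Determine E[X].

73/9

E[X | stage 1] = (1+8+12)/3 = 7.
E[X | stage 2] = (1+7+8)/3 = 16/3.
E[X | stage 3] = (9+13+14)/3 = 12.
E[X] = (1/3)·(7) + (1/3)·(16/3) + (1/3)·(12) = 73/9.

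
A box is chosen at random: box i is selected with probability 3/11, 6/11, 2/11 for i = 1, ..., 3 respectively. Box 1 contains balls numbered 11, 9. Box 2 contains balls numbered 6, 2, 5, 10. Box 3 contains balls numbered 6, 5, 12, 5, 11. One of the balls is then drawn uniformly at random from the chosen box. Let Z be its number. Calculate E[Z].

E[Z | box 1] = (11+9)/2 = 10.
E[Z | box 2] = (6+2+5+10)/4 = 23/4.
E[Z | box 3] = (6+5+12+5+11)/5 = 39/5.
E[Z] = (3/11)·(10) + (6/11)·(23/4) + (2/11)·(39/5) = 801/110.

801/110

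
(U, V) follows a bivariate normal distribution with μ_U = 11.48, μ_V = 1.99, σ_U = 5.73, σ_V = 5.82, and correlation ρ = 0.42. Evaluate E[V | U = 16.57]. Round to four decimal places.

E[V | U=x] = μ_V + ρ(σ_V/σ_U)(x − μ_U) for jointly normal variables.
E[V | U=16.57] = 1.99 + (0.42)·(5.82/5.73)·(16.57 − (11.48)) = 1.99 + (0.4266)·(5.09) = 4.1614.

4.1614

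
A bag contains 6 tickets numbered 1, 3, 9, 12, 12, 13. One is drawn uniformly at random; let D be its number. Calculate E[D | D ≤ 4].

2

P(D ≤ 4) = 1/3.
Σ over the event: 1·1/6 + 3·1/6 = 2/3.
E[D | D ≤ 4] = (2/3) / (1/3) = 2.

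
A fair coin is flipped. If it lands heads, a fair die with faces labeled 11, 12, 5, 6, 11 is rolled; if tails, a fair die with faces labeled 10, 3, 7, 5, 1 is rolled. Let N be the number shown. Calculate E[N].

71/10

E[N | heads] = (11+12+5+6+11)/5 = 9.
E[N | tails] = (10+3+7+5+1)/5 = 26/5.
E[N] = (1/2)·(9) + (1/2)·(26/5) = 71/10.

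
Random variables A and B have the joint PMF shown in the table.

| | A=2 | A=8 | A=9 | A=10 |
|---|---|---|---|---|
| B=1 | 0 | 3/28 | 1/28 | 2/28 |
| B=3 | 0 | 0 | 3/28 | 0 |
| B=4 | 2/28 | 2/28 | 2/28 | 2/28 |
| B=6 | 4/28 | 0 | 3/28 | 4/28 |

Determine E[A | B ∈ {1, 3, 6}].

31/4

P(B ∈ {1, 3, 6}) = 5/7.
Σ A·P over the event = 2·(4/28) + 8·(3/28) + 9·(1/28) + 9·(3/28) + 9·(3/28) + 10·(2/28) + 10·(4/28) = 155/28.
E[A | B ∈ {1, 3, 6}] = (155/28) / (5/7) = 31/4.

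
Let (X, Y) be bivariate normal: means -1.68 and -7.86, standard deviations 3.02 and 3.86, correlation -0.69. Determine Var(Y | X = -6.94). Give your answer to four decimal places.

Var(Y | X=x) = (1 − ρ²)·σ_Y².
Var(Y | X=-6.94) = (3.86)²·(1 − (-0.69)²) = 14.8996·0.5239 = 7.8059.

7.8059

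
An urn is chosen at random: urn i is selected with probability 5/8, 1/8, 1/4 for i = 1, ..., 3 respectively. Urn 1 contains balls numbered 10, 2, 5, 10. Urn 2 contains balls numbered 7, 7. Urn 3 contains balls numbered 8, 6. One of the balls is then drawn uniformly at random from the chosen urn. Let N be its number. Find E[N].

219/32

E[N | urn 1] = (10+2+5+10)/4 = 27/4.
E[N | urn 2] = (7+7)/2 = 7.
E[N | urn 3] = (8+6)/2 = 7.
E[N] = (5/8)·(27/4) + (1/8)·(7) + (1/4)·(7) = 219/32.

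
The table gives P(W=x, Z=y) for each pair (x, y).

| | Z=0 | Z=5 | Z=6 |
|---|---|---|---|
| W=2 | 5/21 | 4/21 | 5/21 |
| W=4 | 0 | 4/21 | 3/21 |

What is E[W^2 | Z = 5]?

P(Z = 5) = 8/21.
Σ W^2·P over the event = 4·(4/21) + 16·(4/21) = 80/21.
E[W^2 | Z = 5] = (80/21) / (8/21) = 10.

10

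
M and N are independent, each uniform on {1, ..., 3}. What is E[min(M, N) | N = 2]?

Outcomes with N = 2: (1,2), (2,2), (3,2), each with probability 1/9.
E[min(M, N) | N = 2] = (1 + 2 + 2) / 3 = 5/3.

5/3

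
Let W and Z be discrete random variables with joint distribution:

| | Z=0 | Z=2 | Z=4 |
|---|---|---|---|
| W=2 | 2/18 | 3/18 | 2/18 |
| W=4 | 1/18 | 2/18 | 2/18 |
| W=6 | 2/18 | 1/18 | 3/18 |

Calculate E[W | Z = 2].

10/3

P(Z = 2) = 1/3.
Σ W·P over the event = 2·(3/18) + 4·(2/18) + 6·(1/18) = 10/9.
E[W | Z = 2] = (10/9) / (1/3) = 10/3.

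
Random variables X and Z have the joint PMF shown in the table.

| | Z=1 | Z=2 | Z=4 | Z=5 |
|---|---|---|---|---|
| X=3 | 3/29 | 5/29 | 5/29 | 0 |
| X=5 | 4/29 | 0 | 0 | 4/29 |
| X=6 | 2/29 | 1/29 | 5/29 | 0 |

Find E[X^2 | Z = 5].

P(Z = 5) = 4/29.
Σ X^2·P over the event = 25·(4/29) = 100/29.
E[X^2 | Z = 5] = (100/29) / (4/29) = 25.

25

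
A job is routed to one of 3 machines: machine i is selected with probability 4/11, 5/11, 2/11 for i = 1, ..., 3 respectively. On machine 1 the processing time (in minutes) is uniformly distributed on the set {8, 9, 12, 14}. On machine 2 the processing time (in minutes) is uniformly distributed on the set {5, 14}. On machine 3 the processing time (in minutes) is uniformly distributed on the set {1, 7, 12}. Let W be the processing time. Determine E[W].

623/66

E[W | machine 1] = (8+9+12+14)/4 = 43/4.
E[W | machine 2] = (5+14)/2 = 19/2.
E[W | machine 3] = (1+7+12)/3 = 20/3.
E[W] = (4/11)·(43/4) + (5/11)·(19/2) + (2/11)·(20/3) = 623/66.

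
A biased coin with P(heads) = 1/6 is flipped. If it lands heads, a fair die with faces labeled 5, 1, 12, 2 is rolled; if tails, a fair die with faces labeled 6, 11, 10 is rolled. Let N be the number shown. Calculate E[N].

E[N | heads] = (5+1+12+2)/4 = 5.
E[N | tails] = (6+11+10)/3 = 9.
By the law of total expectation,
E[N] = (1/6)·(5) + (5/6)·(9) = 25/3.

25/3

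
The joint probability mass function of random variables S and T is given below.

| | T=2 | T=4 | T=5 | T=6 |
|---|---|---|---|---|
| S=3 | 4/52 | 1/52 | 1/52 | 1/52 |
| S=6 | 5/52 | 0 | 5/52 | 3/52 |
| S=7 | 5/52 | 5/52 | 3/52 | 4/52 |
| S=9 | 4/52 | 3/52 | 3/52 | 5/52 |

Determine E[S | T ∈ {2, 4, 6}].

P(T ∈ {2, 4, 6}) = 10/13.
Summing S·P(S=x,T=y) over the conditioning event gives 68/13.
E[S | T ∈ {2, 4, 6}] = (68/13) / (10/13) = 34/5.

34/5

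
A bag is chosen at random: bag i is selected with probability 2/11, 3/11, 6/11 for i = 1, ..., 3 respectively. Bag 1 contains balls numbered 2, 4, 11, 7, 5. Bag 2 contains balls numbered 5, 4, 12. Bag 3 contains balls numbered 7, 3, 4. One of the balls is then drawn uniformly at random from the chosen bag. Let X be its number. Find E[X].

E[X | bag 1] = (2+4+11+7+5)/5 = 29/5.
E[X | bag 2] = (5+4+12)/3 = 7.
E[X | bag 3] = (7+3+4)/3 = 14/3.
By the law of total expectation,
E[X] = (2/11)·(29/5) + (3/11)·(7) + (6/11)·(14/3) = 303/55.

303/55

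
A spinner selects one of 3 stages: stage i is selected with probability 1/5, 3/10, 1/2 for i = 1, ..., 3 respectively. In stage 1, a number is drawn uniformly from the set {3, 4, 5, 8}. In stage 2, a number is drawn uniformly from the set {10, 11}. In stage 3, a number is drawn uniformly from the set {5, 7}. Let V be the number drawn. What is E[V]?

143/20

E[V | stage 1] = (3+4+5+8)/4 = 5.
E[V | stage 2] = (10+11)/2 = 21/2.
E[V | stage 3] = (5+7)/2 = 6.
By the law of total expectation,
E[V] = (1/5)·(5) + (3/10)·(21/2) + (1/2)·(6) = 143/20.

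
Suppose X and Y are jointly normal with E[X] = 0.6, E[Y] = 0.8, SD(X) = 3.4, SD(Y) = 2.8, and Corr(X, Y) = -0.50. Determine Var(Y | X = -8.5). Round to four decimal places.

For a bivariate normal, Var(Y | X=x) = σ_Y²(1 − ρ²).
Var(Y | X=-8.5) = (2.8)²·(1 − (-0.50)²) = 7.84·0.75 = 5.8800.

5.8800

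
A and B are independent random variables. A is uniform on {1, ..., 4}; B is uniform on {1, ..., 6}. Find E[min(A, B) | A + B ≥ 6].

37/14

P(A + B ≥ 6) = 7/12.
Summing min(A,B)·P(x,y) over outcomes with A + B ≥ 6 gives 37/24.
E[min(A, B) | A + B ≥ 6] = (37/24) / (7/12) = 37/14.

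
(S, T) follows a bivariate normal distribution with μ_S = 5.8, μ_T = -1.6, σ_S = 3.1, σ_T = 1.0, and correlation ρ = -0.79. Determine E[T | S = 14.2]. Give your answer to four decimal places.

The regression of T on S has slope ρ·σ_T/σ_S and passes through (μ_S, μ_T).
E[T | S=14.2] = -1.6 + (-0.79)·(1.0/3.1)·(14.2 − (5.8)) = -1.6 + (-0.254839)·(8.4) = -3.7406.

-3.7406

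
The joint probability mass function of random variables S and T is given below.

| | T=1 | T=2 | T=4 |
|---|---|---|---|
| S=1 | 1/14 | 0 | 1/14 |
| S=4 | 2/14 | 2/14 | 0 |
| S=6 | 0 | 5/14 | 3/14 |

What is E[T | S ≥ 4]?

P(S ≥ 4) = 6/7.
Σ T·P over the event = 1·(2/14) + 2·(2/14) + 2·(5/14) + 4·(3/14) = 2.
E[T | S ≥ 4] = (2) / (6/7) = 7/3.

7/3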